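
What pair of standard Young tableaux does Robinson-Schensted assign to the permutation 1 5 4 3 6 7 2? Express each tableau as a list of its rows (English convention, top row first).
P = [[1, 2, 6, 7], [3], [4], [5]], Q = [[1, 2, 5, 6], [3], [4], [7]]

Insert each entry of the permutation into P by Schensted row insertion, recording in Q the position of each new cell.

Insert 1: appended to row 1. P = [[1]], Q = [[1]].
Insert 5: appended to row 1. P = [[1, 5]], Q = [[1, 2]].
Insert 4: 4 bumps 5 from row 1; 5 starts row 2. P = [[1, 4], [5]], Q = [[1, 2], [3]].
Insert 3: 3 bumps 4 from row 1; 4 bumps 5 from row 2; 5 starts row 3. P = [[1, 3], [4], [5]], Q = [[1, 2], [3], [4]].
Insert 6: appended to row 1. P = [[1, 3, 6], [4], [5]], Q = [[1, 2, 5], [3], [4]].
Insert 7: appended to row 1. P = [[1, 3, 6, 7], [4], [5]], Q = [[1, 2, 5, 6], [3], [4]].
Insert 2: 2 bumps 3 from row 1; 3 bumps 4 from row 2; 4 bumps 5 from row 3; 5 starts row 4. P = [[1, 2, 6, 7], [3], [4], [5]], Q = [[1, 2, 5, 6], [3], [4], [7]].

So P = [[1, 2, 6, 7], [3], [4], [5]], Q = [[1, 2, 5, 6], [3], [4], [7]].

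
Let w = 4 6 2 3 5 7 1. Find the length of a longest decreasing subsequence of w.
3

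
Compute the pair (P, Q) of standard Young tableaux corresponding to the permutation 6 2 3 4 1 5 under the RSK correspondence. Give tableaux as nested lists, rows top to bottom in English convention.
P = [[1, 3, 4, 5], [2], [6]], Q = [[1, 3, 4, 6], [2], [5]]

Insert each entry of the permutation into P by Schensted row insertion, recording in Q the position of each new cell.

After inserting 6: P = [[6]].
After inserting 2: P = [[2], [6]].
After inserting 3: P = [[2, 3], [6]].
After inserting 4: P = [[2, 3, 4], [6]].
After inserting 1: P = [[1, 3, 4], [2], [6]].
After inserting 5: P = [[1, 3, 4, 5], [2], [6]].

So P = [[1, 3, 4, 5], [2], [6]], Q = [[1, 3, 4, 6], [2], [5]].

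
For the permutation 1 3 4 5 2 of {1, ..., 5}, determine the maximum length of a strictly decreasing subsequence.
2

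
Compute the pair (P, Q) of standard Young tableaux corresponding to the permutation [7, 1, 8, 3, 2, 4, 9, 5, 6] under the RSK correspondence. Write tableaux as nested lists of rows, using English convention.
Insert each entry of the permutation into P by Schensted row insertion, recording in Q the position of each new cell.

Insert 7: appended to row 1. P = [[7]].
Insert 1: 1 bumps 7 from row 1; 7 starts row 2. P = [[1], [7]].
Insert 8: appended to row 1. P = [[1, 8], [7]].
Insert 3: 3 bumps 8 from row 1; 8 appends to row 2. P = [[1, 3], [7, 8]].
Insert 2: 2 bumps 3 from row 1; 3 bumps 7 from row 2; 7 starts row 3. P = [[1, 2], [3, 8], [7]].
Insert 4: appended to row 1. P = [[1, 2, 4], [3, 8], [7]].
Insert 9: appended to row 1. P = [[1, 2, 4, 9], [3, 8], [7]].
Insert 5: 5 bumps 9 from row 1; 9 appends to row 2. P = [[1, 2, 4, 5], [3, 8, 9], [7]].
Insert 6: appended to row 1. P = [[1, 2, 4, 5, 6], [3, 8, 9], [7]].

So P = [[1, 2, 4, 5, 6], [3, 8, 9], [7]], Q = [[1, 3, 6, 7, 9], [2, 4, 8], [5]].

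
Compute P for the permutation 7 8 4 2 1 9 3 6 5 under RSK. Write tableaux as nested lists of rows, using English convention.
Insert 7: appended to row 1. P = [[7]].
Insert 8: appended to row 1. P = [[7, 8]].
Insert 4: 4 bumps 7 from row 1; 7 starts row 2. P = [[4, 8], [7]].
Insert 2: 2 bumps 4 from row 1; 4 bumps 7 from row 2; 7 starts row 3. P = [[2, 8], [4], [7]].
Insert 1: 1 bumps 2 from row 1; 2 bumps 4 from row 2; 4 bumps 7 from row 3; 7 starts row 4. P = [[1, 8], [2], [4], [7]].
Insert 9: appended to row 1. P = [[1, 8, 9], [2], [4], [7]].
Insert 3: 3 bumps 8 from row 1; 8 appends to row 2. P = [[1, 3, 9], [2, 8], [4], [7]].
Insert 6: 6 bumps 9 from row 1; 9 appends to row 2. P = [[1, 3, 6], [2, 8, 9], [4], [7]].
Insert 5: 5 bumps 6 from row 1; 6 bumps 8 from row 2; 8 appends to row 3. P = [[1, 3, 5], [2, 6, 9], [4, 8], [7]].

So P = [[1, 3, 5], [2, 6, 9], [4, 8], [7]].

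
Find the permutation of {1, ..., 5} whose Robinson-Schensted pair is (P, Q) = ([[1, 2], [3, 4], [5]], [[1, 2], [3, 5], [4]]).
Reverse the RSK construction: for i from n down to 1, find the cell of Q containing i, remove the entry at that cell from P, and reverse-bump it up through P; the value ejected from row 1 is w(i).

Step i=5: Q has 5 at row 2, column 2; remove 4 from row 2 of P and reverse-bump: 4 enters row 1 and ejects 2. So w(5) = 2. P is now [[1, 4], [3], [5]].
Step i=4: Q has 4 at row 3, column 1; remove 5 from row 3 of P and reverse-bump: 5 enters row 2 and ejects 3; 3 enters row 1 and ejects 1. So w(4) = 1. P is now [[3, 4], [5]].
Step i=3: Q has 3 at row 2, column 1; remove 5 from row 2 of P and reverse-bump: 5 enters row 1 and ejects 4. So w(3) = 4. P is now [[3, 5]].
Step i=2: Q has 2 at row 1, column 2; remove that cell from P, ejecting 5. So w(2) = 5. P is now [[3]].
Step i=1: Q has 1 at row 1, column 1; remove that cell from P, ejecting 3. So w(1) = 3. P is now [].

So w = 3 5 4 1 2.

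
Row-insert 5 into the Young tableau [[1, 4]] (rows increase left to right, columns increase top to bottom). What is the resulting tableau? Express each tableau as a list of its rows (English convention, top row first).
[[1, 4, 5]]

5 is larger than every entry of row 1, so it is appended to row 1. The new tableau is [[1, 4, 5]].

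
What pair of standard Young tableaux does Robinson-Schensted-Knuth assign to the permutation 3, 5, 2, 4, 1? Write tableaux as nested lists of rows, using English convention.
Insert each entry of the permutation into P by Schensted row insertion, recording in Q the position of each new cell.

Insert 3: appended to row 1. P = [[3]].
Insert 5: appended to row 1. P = [[3, 5]].
Insert 2: 2 bumps 3 from row 1; 3 starts row 2. P = [[2, 5], [3]].
Insert 4: 4 bumps 5 from row 1; 5 appends to row 2. P = [[2, 4], [3, 5]].
Insert 1: 1 bumps 2 from row 1; 2 bumps 3 from row 2; 3 starts row 3. P = [[1, 4], [2, 5], [3]].

So P = [[1, 4], [2, 5], [3]], Q = [[1, 2], [3, 4], [5]].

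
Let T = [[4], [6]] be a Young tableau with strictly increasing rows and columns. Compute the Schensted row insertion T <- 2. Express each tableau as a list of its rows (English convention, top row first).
[[2], [4], [6]]

In row 1, 2 replaces 4 (the leftmost entry greater than 2); 4 is bumped to row 2. In row 2, 4 replaces 6 (the leftmost entry greater than 4); 6 is bumped to row 3. 6 starts a new row 3. The new tableau is [[2], [4], [6]].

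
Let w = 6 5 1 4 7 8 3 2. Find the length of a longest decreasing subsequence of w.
5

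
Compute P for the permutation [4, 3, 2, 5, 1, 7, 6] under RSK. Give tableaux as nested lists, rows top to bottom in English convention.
P = [[1, 5, 6], [2, 7], [3], [4]]

Insert 4: appended to row 1. P = [[4]].
Insert 3: 3 bumps 4 from row 1; 4 starts row 2. P = [[3], [4]].
Insert 2: 2 bumps 3 from row 1; 3 bumps 4 from row 2; 4 starts row 3. P = [[2], [3], [4]].
Insert 5: appended to row 1. P = [[2, 5], [3], [4]].
Insert 1: 1 bumps 2 from row 1; 2 bumps 3 from row 2; 3 bumps 4 from row 3; 4 starts row 4. P = [[1, 5], [2], [3], [4]].
Insert 7: appended to row 1. P = [[1, 5, 7], [2], [3], [4]].
Insert 6: 6 bumps 7 from row 1; 7 appends to row 2. P = [[1, 5, 6], [2, 7], [3], [4]].

So P = [[1, 5, 6], [2, 7], [3], [4]].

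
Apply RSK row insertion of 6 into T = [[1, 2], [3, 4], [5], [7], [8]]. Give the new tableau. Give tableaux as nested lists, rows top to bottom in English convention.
[[1, 2, 6], [3, 4], [5], [7], [8]]

6 is larger than every entry of row 1, so it is appended to row 1. The new tableau is [[1, 2, 6], [3, 4], [5], [7], [8]].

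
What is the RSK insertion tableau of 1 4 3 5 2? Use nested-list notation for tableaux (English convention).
P = [[1, 2, 5], [3], [4]]

Insert 1: appended to row 1. P = [[1]].
Insert 4: appended to row 1. P = [[1, 4]].
Insert 3: 3 bumps 4 from row 1; 4 starts row 2. P = [[1, 3], [4]].
Insert 5: appended to row 1. P = [[1, 3, 5], [4]].
Insert 2: 2 bumps 3 from row 1; 3 bumps 4 from row 2; 4 starts row 3. P = [[1, 2, 5], [3], [4]].

So P = [[1, 2, 5], [3], [4]].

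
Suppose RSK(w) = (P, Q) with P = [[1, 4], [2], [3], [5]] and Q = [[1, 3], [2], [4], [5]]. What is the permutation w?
Reverse the RSK construction: for i from n down to 1, find the cell of Q containing i, remove the entry at that cell from P, and reverse-bump it up through P; the value ejected from row 1 is w(i).

Step i=5: Q has 5 at row 4, column 1; remove 5 from row 4 of P and reverse-bump: 5 enters row 3 and ejects 3; 3 enters row 2 and ejects 2; 2 enters row 1 and ejects 1. So w(5) = 1. P is now [[2, 4], [3], [5]].
Step i=4: Q has 4 at row 3, column 1; remove 5 from row 3 of P and reverse-bump: 5 enters row 2 and ejects 3; 3 enters row 1 and ejects 2. So w(4) = 2. P is now [[3, 4], [5]].
Step i=3: Q has 3 at row 1, column 2; remove that cell from P, ejecting 4. So w(3) = 4. P is now [[3], [5]].
Step i=2: Q has 2 at row 2, column 1; remove 5 from row 2 of P and reverse-bump: 5 enters row 1 and ejects 3. So w(2) = 3. P is now [[5]].
Step i=1: Q has 1 at row 1, column 1; remove that cell from P, ejecting 5. So w(1) = 5. P is now [].

So w = 5 3 4 2 1.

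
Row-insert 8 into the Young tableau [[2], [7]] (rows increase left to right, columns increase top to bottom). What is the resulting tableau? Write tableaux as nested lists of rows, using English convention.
8 is larger than every entry of row 1, so it is appended to row 1. The new tableau is [[2, 8], [7]].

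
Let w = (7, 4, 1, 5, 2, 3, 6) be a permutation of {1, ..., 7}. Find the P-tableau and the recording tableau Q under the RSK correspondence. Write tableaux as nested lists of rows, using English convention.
Insert each entry of the permutation into P by Schensted row insertion, recording in Q the position of each new cell.

Insert 7: appended to row 1. P = [[7]].
Insert 4: 4 bumps 7 from row 1; 7 starts row 2. P = [[4], [7]].
Insert 1: 1 bumps 4 from row 1; 4 bumps 7 from row 2; 7 starts row 3. P = [[1], [4], [7]].
Insert 5: appended to row 1. P = [[1, 5], [4], [7]].
Insert 2: 2 bumps 5 from row 1; 5 appends to row 2. P = [[1, 2], [4, 5], [7]].
Insert 3: appended to row 1. P = [[1, 2, 3], [4, 5], [7]].
Insert 6: appended to row 1. P = [[1, 2, 3, 6], [4, 5], [7]].

So P = [[1, 2, 3, 6], [4, 5], [7]], Q = [[1, 4, 6, 7], [2, 5], [3]].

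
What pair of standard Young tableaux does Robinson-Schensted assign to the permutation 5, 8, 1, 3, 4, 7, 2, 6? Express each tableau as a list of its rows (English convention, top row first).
Insert each entry of the permutation into P by Schensted row insertion, recording in Q the position of each new cell.

Insert 5: appended to row 1. P = [[5]].
Insert 8: appended to row 1. P = [[5, 8]].
Insert 1: 1 bumps 5 from row 1; 5 starts row 2. P = [[1, 8], [5]].
Insert 3: 3 bumps 8 from row 1; 8 appends to row 2. P = [[1, 3], [5, 8]].
Insert 4: appended to row 1. P = [[1, 3, 4], [5, 8]].
Insert 7: appended to row 1. P = [[1, 3, 4, 7], [5, 8]].
Insert 2: 2 bumps 3 from row 1; 3 bumps 5 from row 2; 5 starts row 3. P = [[1, 2, 4, 7], [3, 8], [5]].
Insert 6: 6 bumps 7 from row 1; 7 bumps 8 from row 2; 8 appends to row 3. P = [[1, 2, 4, 6], [3, 7], [5, 8]].

So P = [[1, 2, 4, 6], [3, 7], [5, 8]], Q = [[1, 2, 5, 6], [3, 4], [7, 8]].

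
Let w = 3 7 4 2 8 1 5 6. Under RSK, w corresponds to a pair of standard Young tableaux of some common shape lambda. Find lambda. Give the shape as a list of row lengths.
[4, 2, 1, 1]

Row-insert each entry into an empty tableau.

After inserting 3: P = [[3]].
After inserting 7: P = [[3, 7]].
After inserting 4: P = [[3, 4], [7]].
After inserting 2: P = [[2, 4], [3], [7]].
After inserting 8: P = [[2, 4, 8], [3], [7]].
After inserting 1: P = [[1, 4, 8], [2], [3], [7]].
After inserting 5: P = [[1, 4, 5], [2, 8], [3], [7]].
After inserting 6: P = [[1, 4, 5, 6], [2, 8], [3], [7]].

The final insertion tableau P = [[1, 4, 5, 6], [2, 8], [3], [7]] has shape [4, 2, 1, 1].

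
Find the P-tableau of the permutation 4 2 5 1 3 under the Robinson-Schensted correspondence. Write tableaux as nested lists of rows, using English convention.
After inserting 4: P = [[4]].
After inserting 2: P = [[2], [4]].
After inserting 5: P = [[2, 5], [4]].
After inserting 1: P = [[1, 5], [2], [4]].
After inserting 3: P = [[1, 3], [2, 5], [4]].

So P = [[1, 3], [2, 5], [4]].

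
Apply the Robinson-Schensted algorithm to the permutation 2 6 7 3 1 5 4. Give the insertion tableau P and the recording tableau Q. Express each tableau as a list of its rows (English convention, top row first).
Insert each entry of the permutation into P by Schensted row insertion, recording in Q the position of each new cell.

Insert 2: appended to row 1. P = [[2]].
Insert 6: appended to row 1. P = [[2, 6]].
Insert 7: appended to row 1. P = [[2, 6, 7]].
Insert 3: 3 bumps 6 from row 1; 6 starts row 2. P = [[2, 3, 7], [6]].
Insert 1: 1 bumps 2 from row 1; 2 bumps 6 from row 2; 6 starts row 3. P = [[1, 3, 7], [2], [6]].
Insert 5: 5 bumps 7 from row 1; 7 appends to row 2. P = [[1, 3, 5], [2, 7], [6]].
Insert 4: 4 bumps 5 from row 1; 5 bumps 7 from row 2; 7 appends to row 3. P = [[1, 3, 4], [2, 5], [6, 7]].

So P = [[1, 3, 4], [2, 5], [6, 7]], Q = [[1, 2, 3], [4, 6], [5, 7]].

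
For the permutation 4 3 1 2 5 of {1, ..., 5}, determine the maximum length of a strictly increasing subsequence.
3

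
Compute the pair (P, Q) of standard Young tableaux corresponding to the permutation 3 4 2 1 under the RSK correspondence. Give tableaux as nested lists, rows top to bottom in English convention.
P = [[1, 4], [2], [3]], Q = [[1, 2], [3], [4]]

Insert each entry of the permutation into P by Schensted row insertion, recording in Q the position of each new cell.

Insert 3: appended to row 1. P = [[3]], Q = [[1]].
Insert 4: appended to row 1. P = [[3, 4]], Q = [[1, 2]].
Insert 2: 2 bumps 3 from row 1; 3 starts row 2. P = [[2, 4], [3]], Q = [[1, 2], [3]].
Insert 1: 1 bumps 2 from row 1; 2 bumps 3 from row 2; 3 starts row 3. P = [[1, 4], [2], [3]], Q = [[1, 2], [3], [4]].

So P = [[1, 4], [2], [3]], Q = [[1, 2], [3], [4]].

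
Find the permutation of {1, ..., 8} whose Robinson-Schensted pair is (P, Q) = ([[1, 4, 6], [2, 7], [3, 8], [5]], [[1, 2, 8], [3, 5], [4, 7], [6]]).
Reverse the RSK construction: for i from n down to 1, find the cell of Q containing i, remove the entry at that cell from P, and reverse-bump it up through P; the value ejected from row 1 is w(i).

Step i=8: Q has 8 at row 1, column 3; remove that cell from P, ejecting 6. So w(8) = 6. P is now [[1, 4], [2, 7], [3, 8], [5]].
Step i=7: Q has 7 at row 3, column 2; remove 8 from row 3 of P and reverse-bump: 8 enters row 2 and ejects 7; 7 enters row 1 and ejects 4. So w(7) = 4. P is now [[1, 7], [2, 8], [3], [5]].
Step i=6: Q has 6 at row 4, column 1; remove 5 from row 4 of P and reverse-bump: 5 enters row 3 and ejects 3; 3 enters row 2 and ejects 2; 2 enters row 1 and ejects 1. So w(6) = 1. P is now [[2, 7], [3, 8], [5]].
Step i=5: Q has 5 at row 2, column 2; remove 8 from row 2 of P and reverse-bump: 8 enters row 1 and ejects 7. So w(5) = 7. P is now [[2, 8], [3], [5]].
Step i=4: Q has 4 at row 3, column 1; remove 5 from row 3 of P and reverse-bump: 5 enters row 2 and ejects 3; 3 enters row 1 and ejects 2. So w(4) = 2. P is now [[3, 8], [5]].
Step i=3: Q has 3 at row 2, column 1; remove 5 from row 2 of P and reverse-bump: 5 enters row 1 and ejects 3. So w(3) = 3. P is now [[5, 8]].
Step i=2: Q has 2 at row 1, column 2; remove that cell from P, ejecting 8. So w(2) = 8. P is now [[5]].
Step i=1: Q has 1 at row 1, column 1; remove that cell from P, ejecting 5. So w(1) = 5. P is now [].

So w = 5 8 3 2 7 1 4 6.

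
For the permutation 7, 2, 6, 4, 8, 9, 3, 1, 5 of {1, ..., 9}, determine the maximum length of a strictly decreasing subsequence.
5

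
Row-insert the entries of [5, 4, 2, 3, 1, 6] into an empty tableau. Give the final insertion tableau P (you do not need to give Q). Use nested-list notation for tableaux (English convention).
P = [[1, 3, 6], [2], [4], [5]]

Insert 5: appended to row 1. P = [[5]].
Insert 4: 4 bumps 5 from row 1; 5 starts row 2. P = [[4], [5]].
Insert 2: 2 bumps 4 from row 1; 4 bumps 5 from row 2; 5 starts row 3. P = [[2], [4], [5]].
Insert 3: appended to row 1. P = [[2, 3], [4], [5]].
Insert 1: 1 bumps 2 from row 1; 2 bumps 4 from row 2; 4 bumps 5 from row 3; 5 starts row 4. P = [[1, 3], [2], [4], [5]].
Insert 6: appended to row 1. P = [[1, 3, 6], [2], [4], [5]].

So P = [[1, 3, 6], [2], [4], [5]].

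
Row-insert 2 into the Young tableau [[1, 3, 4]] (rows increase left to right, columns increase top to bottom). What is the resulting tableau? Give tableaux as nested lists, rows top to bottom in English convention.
[[1, 2, 4], [3]]

In row 1, 2 replaces 3 (the leftmost entry greater than 2); 3 is bumped to row 2. 3 starts a new row 2. The new tableau is [[1, 2, 4], [3]].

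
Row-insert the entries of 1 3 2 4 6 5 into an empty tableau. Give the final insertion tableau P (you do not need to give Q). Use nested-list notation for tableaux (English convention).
P = [[1, 2, 4, 5], [3, 6]]

Insert 1: appended to row 1. P = [[1]].
Insert 3: appended to row 1. P = [[1, 3]].
Insert 2: 2 bumps 3 from row 1; 3 starts row 2. P = [[1, 2], [3]].
Insert 4: appended to row 1. P = [[1, 2, 4], [3]].
Insert 6: appended to row 1. P = [[1, 2, 4, 6], [3]].
Insert 5: 5 bumps 6 from row 1; 6 appends to row 2. P = [[1, 2, 4, 5], [3, 6]].

So P = [[1, 2, 4, 5], [3, 6]].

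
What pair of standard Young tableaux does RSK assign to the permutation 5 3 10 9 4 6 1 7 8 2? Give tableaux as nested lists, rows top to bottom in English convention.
Insert each entry of the permutation into P by Schensted row insertion, recording in Q the position of each new cell.

Insert 5: appended to row 1. P = [[5]].
Insert 3: 3 bumps 5 from row 1; 5 starts row 2. P = [[3], [5]].
Insert 10: appended to row 1. P = [[3, 10], [5]].
Insert 9: 9 bumps 10 from row 1; 10 appends to row 2. P = [[3, 9], [5, 10]].
Insert 4: 4 bumps 9 from row 1; 9 bumps 10 from row 2; 10 starts row 3. P = [[3, 4], [5, 9], [10]].
Insert 6: appended to row 1. P = [[3, 4, 6], [5, 9], [10]].
Insert 1: 1 bumps 3 from row 1; 3 bumps 5 from row 2; 5 bumps 10 from row 3; 10 starts row 4. P = [[1, 4, 6], [3, 9], [5], [10]].
Insert 7: appended to row 1. P = [[1, 4, 6, 7], [3, 9], [5], [10]].
Insert 8: appended to row 1. P = [[1, 4, 6, 7, 8], [3, 9], [5], [10]].
Insert 2: 2 bumps 4 from row 1; 4 bumps 9 from row 2; 9 appends to row 3. P = [[1, 2, 6, 7, 8], [3, 4], [5, 9], [10]].

So P = [[1, 2, 6, 7, 8], [3, 4], [5, 9], [10]], Q = [[1, 3, 6, 8, 9], [2, 4], [5, 10], [7]].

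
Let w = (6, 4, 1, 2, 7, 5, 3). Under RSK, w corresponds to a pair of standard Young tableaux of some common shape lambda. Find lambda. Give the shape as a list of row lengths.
Row-insert each entry into an empty tableau.

After inserting 6: P = [[6]].
After inserting 4: P = [[4], [6]].
After inserting 1: P = [[1], [4], [6]].
After inserting 2: P = [[1, 2], [4], [6]].
After inserting 7: P = [[1, 2, 7], [4], [6]].
After inserting 5: P = [[1, 2, 5], [4, 7], [6]].
After inserting 3: P = [[1, 2, 3], [4, 5], [6, 7]].

The final insertion tableau P = [[1, 2, 3], [4, 5], [6, 7]] has shape [3, 2, 2].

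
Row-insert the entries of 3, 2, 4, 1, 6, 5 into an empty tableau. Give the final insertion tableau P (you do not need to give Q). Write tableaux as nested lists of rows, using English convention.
Insert 3: appended to row 1. P = [[3]].
Insert 2: 2 bumps 3 from row 1; 3 starts row 2. P = [[2], [3]].
Insert 4: appended to row 1. P = [[2, 4], [3]].
Insert 1: 1 bumps 2 from row 1; 2 bumps 3 from row 2; 3 starts row 3. P = [[1, 4], [2], [3]].
Insert 6: appended to row 1. P = [[1, 4, 6], [2], [3]].
Insert 5: 5 bumps 6 from row 1; 6 appends to row 2. P = [[1, 4, 5], [2, 6], [3]].

So P = [[1, 4, 5], [2, 6], [3]].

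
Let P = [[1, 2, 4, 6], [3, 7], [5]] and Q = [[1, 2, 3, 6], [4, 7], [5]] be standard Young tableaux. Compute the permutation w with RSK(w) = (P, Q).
1 3 5 4 2 7 6

Reverse the RSK construction: for i from n down to 1, find the cell of Q containing i, remove the entry at that cell from P, and reverse-bump it up through P; the value ejected from row 1 is w(i).

Step i=7: Q has 7 at row 2, column 2; remove 7 from row 2 of P and reverse-bump: 7 enters row 1 and ejects 6. So w(7) = 6. P is now [[1, 2, 4, 7], [3], [5]].
Step i=6: Q has 6 at row 1, column 4; remove that cell from P, ejecting 7. So w(6) = 7. P is now [[1, 2, 4], [3], [5]].
Step i=5: Q has 5 at row 3, column 1; remove 5 from row 3 of P and reverse-bump: 5 enters row 2 and ejects 3; 3 enters row 1 and ejects 2. So w(5) = 2. P is now [[1, 3, 4], [5]].
Step i=4: Q has 4 at row 2, column 1; remove 5 from row 2 of P and reverse-bump: 5 enters row 1 and ejects 4. So w(4) = 4. P is now [[1, 3, 5]].
Step i=3: Q has 3 at row 1, column 3; remove that cell from P, ejecting 5. So w(3) = 5. P is now [[1, 3]].
Step i=2: Q has 2 at row 1, column 2; remove that cell from P, ejecting 3. So w(2) = 3. P is now [[1]].
Step i=1: Q has 1 at row 1, column 1; remove that cell from P, ejecting 1. So w(1) = 1. P is now [].

So w = 1 3 5 4 2 7 6.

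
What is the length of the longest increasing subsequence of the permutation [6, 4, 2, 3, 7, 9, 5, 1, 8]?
4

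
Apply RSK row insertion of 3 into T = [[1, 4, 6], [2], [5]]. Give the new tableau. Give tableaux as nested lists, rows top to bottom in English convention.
In row 1, 3 replaces 4 (the leftmost entry greater than 3); 4 is bumped to row 2. 4 is appended to row 2. The new tableau is [[1, 3, 6], [2, 4], [5]].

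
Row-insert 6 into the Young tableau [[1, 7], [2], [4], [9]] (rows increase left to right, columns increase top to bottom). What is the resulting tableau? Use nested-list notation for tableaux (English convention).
[[1, 6], [2, 7], [4], [9]]

In row 1, 6 replaces 7 (the leftmost entry greater than 6); 7 is bumped to row 2. 7 is appended to row 2. The new tableau is [[1, 6], [2, 7], [4], [9]].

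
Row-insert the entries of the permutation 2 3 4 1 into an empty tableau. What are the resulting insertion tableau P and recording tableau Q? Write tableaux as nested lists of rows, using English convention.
P = [[1, 3, 4], [2]], Q = [[1, 2, 3], [4]]

Insert each entry of the permutation into P by Schensted row insertion, recording in Q the position of each new cell.

Insert 2: appended to row 1. P = [[2]], Q = [[1]].
Insert 3: appended to row 1. P = [[2, 3]], Q = [[1, 2]].
Insert 4: appended to row 1. P = [[2, 3, 4]], Q = [[1, 2, 3]].
Insert 1: 1 bumps 2 from row 1; 2 starts row 2. P = [[1, 3, 4], [2]], Q = [[1, 2, 3], [4]].

So P = [[1, 3, 4], [2]], Q = [[1, 2, 3], [4]].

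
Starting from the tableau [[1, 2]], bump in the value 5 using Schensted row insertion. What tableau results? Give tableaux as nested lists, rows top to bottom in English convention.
[[1, 2, 5]]

5 is larger than every entry of row 1, so it is appended to row 1. The new tableau is [[1, 2, 5]].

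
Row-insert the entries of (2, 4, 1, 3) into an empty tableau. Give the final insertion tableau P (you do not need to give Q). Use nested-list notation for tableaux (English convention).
P = [[1, 3], [2, 4]]

After inserting 2: P = [[2]].
After inserting 4: P = [[2, 4]].
After inserting 1: P = [[1, 4], [2]].
After inserting 3: P = [[1, 3], [2, 4]].

So P = [[1, 3], [2, 4]].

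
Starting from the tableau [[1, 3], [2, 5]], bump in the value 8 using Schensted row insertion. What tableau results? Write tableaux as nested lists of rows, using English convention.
[[1, 3, 8], [2, 5]]

8 is larger than every entry of row 1, so it is appended to row 1. The new tableau is [[1, 3, 8], [2, 5]].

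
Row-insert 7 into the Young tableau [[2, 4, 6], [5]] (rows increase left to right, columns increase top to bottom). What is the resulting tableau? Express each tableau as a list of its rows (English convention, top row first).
7 is larger than every entry of row 1, so it is appended to row 1. The new tableau is [[2, 4, 6, 7], [5]].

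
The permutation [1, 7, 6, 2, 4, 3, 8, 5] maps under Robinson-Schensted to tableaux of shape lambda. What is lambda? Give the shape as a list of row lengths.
Row-insert each entry into an empty tableau.

After inserting 1: P = [[1]].
After inserting 7: P = [[1, 7]].
After inserting 6: P = [[1, 6], [7]].
After inserting 2: P = [[1, 2], [6], [7]].
After inserting 4: P = [[1, 2, 4], [6], [7]].
After inserting 3: P = [[1, 2, 3], [4], [6], [7]].
After inserting 8: P = [[1, 2, 3, 8], [4], [6], [7]].
After inserting 5: P = [[1, 2, 3, 5], [4, 8], [6], [7]].

The final insertion tableau P = [[1, 2, 3, 5], [4, 8], [6], [7]] has shape [4, 2, 1, 1].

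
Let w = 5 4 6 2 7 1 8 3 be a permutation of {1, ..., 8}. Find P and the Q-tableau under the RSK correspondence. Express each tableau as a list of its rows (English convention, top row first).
Insert each entry of the permutation into P by Schensted row insertion, recording in Q the position of each new cell.

After inserting 5: P = [[5]].
After inserting 4: P = [[4], [5]].
After inserting 6: P = [[4, 6], [5]].
After inserting 2: P = [[2, 6], [4], [5]].
After inserting 7: P = [[2, 6, 7], [4], [5]].
After inserting 1: P = [[1, 6, 7], [2], [4], [5]].
After inserting 8: P = [[1, 6, 7, 8], [2], [4], [5]].
After inserting 3: P = [[1, 3, 7, 8], [2, 6], [4], [5]].

So P = [[1, 3, 7, 8], [2, 6], [4], [5]], Q = [[1, 3, 5, 7], [2, 8], [4], [6]].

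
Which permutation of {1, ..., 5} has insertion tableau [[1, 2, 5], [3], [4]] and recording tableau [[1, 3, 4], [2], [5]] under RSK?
Reverse the RSK construction: for i from n down to 1, find the cell of Q containing i, remove the entry at that cell from P, and reverse-bump it up through P; the value ejected from row 1 is w(i).

Step i=5: Q has 5 at row 3, column 1; remove 4 from row 3 of P and reverse-bump: 4 enters row 2 and ejects 3; 3 enters row 1 and ejects 2. So w(5) = 2. P is now [[1, 3, 5], [4]].
Step i=4: Q has 4 at row 1, column 3; remove that cell from P, ejecting 5. So w(4) = 5. P is now [[1, 3], [4]].
Step i=3: Q has 3 at row 1, column 2; remove that cell from P, ejecting 3. So w(3) = 3. P is now [[1], [4]].
Step i=2: Q has 2 at row 2, column 1; remove 4 from row 2 of P and reverse-bump: 4 enters row 1 and ejects 1. So w(2) = 1. P is now [[4]].
Step i=1: Q has 1 at row 1, column 1; remove that cell from P, ejecting 4. So w(1) = 4. P is now [].

So w = 4 1 3 5 2.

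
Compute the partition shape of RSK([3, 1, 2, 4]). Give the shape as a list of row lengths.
Row-insert each entry into an empty tableau.

After inserting 3: P = [[3]].
After inserting 1: P = [[1], [3]].
After inserting 2: P = [[1, 2], [3]].
After inserting 4: P = [[1, 2, 4], [3]].

The final insertion tableau P = [[1, 2, 4], [3]] has shape [3, 1].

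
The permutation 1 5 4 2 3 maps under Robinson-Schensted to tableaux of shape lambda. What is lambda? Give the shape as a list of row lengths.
[3, 1, 1]

Row-insert each entry into an empty tableau.

After inserting 1: P = [[1]].
After inserting 5: P = [[1, 5]].
After inserting 4: P = [[1, 4], [5]].
After inserting 2: P = [[1, 2], [4], [5]].
After inserting 3: P = [[1, 2, 3], [4], [5]].

The final insertion tableau P = [[1, 2, 3], [4], [5]] has shape [3, 1, 1].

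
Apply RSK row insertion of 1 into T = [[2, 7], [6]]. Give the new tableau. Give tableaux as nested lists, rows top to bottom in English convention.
In row 1, 1 replaces 2 (the leftmost entry greater than 1); 2 is bumped to row 2. In row 2, 2 replaces 6 (the leftmost entry greater than 2); 6 is bumped to row 3. 6 starts a new row 3. The new tableau is [[1, 7], [2], [6]].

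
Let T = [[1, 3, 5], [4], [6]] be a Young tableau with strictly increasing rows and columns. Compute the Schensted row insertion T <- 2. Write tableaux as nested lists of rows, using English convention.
In row 1, 2 replaces 3 (the leftmost entry greater than 2); 3 is bumped to row 2. In row 2, 3 replaces 4 (the leftmost entry greater than 3); 4 is bumped to row 3. In row 3, 4 replaces 6 (the leftmost entry greater than 4); 6 is bumped to row 4. 6 starts a new row 4. The new tableau is [[1, 2, 5], [3], [4], [6]].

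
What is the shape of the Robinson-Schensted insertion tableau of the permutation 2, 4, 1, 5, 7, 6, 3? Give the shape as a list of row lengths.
Row-insert each entry into an empty tableau.

After inserting 2: P = [[2]].
After inserting 4: P = [[2, 4]].
After inserting 1: P = [[1, 4], [2]].
After inserting 5: P = [[1, 4, 5], [2]].
After inserting 7: P = [[1, 4, 5, 7], [2]].
After inserting 6: P = [[1, 4, 5, 6], [2, 7]].
After inserting 3: P = [[1, 3, 5, 6], [2, 4], [7]].

The final insertion tableau P = [[1, 3, 5, 6], [2, 4], [7]] has shape [4, 2, 1].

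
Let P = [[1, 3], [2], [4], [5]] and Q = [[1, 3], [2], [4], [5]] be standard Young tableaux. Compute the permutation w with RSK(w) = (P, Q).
Reverse RSK: for i = n, n-1, ..., 1, locate i in Q, remove the corresponding corner cell from P, and reverse-bump its entry up through P; the value ejected from row 1 is w(i).

So w = 5 2 4 3 1.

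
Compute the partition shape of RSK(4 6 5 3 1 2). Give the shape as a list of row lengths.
Row-insert each entry into an empty tableau.

After inserting 4: P = [[4]].
After inserting 6: P = [[4, 6]].
After inserting 5: P = [[4, 5], [6]].
After inserting 3: P = [[3, 5], [4], [6]].
After inserting 1: P = [[1, 5], [3], [4], [6]].
After inserting 2: P = [[1, 2], [3, 5], [4], [6]].

The final insertion tableau P = [[1, 2], [3, 5], [4], [6]] has shape [2, 2, 1, 1].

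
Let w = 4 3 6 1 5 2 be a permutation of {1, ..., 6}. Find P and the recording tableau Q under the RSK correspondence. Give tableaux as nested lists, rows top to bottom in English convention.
P = [[1, 2], [3, 5], [4, 6]], Q = [[1, 3], [2, 5], [4, 6]]

Insert each entry of the permutation into P by Schensted row insertion, recording in Q the position of each new cell.

Insert 4: appended to row 1. P = [[4]], Q = [[1]].
Insert 3: 3 bumps 4 from row 1; 4 starts row 2. P = [[3], [4]], Q = [[1], [2]].
Insert 6: appended to row 1. P = [[3, 6], [4]], Q = [[1, 3], [2]].
Insert 1: 1 bumps 3 from row 1; 3 bumps 4 from row 2; 4 starts row 3. P = [[1, 6], [3], [4]], Q = [[1, 3], [2], [4]].
Insert 5: 5 bumps 6 from row 1; 6 appends to row 2. P = [[1, 5], [3, 6], [4]], Q = [[1, 3], [2, 5], [4]].
Insert 2: 2 bumps 5 from row 1; 5 bumps 6 from row 2; 6 appends to row 3. P = [[1, 2], [3, 5], [4, 6]], Q = [[1, 3], [2, 5], [4, 6]].

So P = [[1, 2], [3, 5], [4, 6]], Q = [[1, 3], [2, 5], [4, 6]].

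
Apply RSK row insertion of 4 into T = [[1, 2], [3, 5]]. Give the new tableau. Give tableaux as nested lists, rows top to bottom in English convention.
[[1, 2, 4], [3, 5]]

4 is larger than every entry of row 1, so it is appended to row 1. The new tableau is [[1, 2, 4], [3, 5]].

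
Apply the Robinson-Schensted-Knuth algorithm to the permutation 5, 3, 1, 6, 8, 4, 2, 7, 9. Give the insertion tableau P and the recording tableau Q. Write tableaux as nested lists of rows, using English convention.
P = [[1, 2, 7, 9], [3, 4, 8], [5, 6]], Q = [[1, 4, 5, 9], [2, 6, 8], [3, 7]]

Insert each entry of the permutation into P by Schensted row insertion, recording in Q the position of each new cell.

Insert 5: appended to row 1. P = [[5]].
Insert 3: 3 bumps 5 from row 1; 5 starts row 2. P = [[3], [5]].
Insert 1: 1 bumps 3 from row 1; 3 bumps 5 from row 2; 5 starts row 3. P = [[1], [3], [5]].
Insert 6: appended to row 1. P = [[1, 6], [3], [5]].
Insert 8: appended to row 1. P = [[1, 6, 8], [3], [5]].
Insert 4: 4 bumps 6 from row 1; 6 appends to row 2. P = [[1, 4, 8], [3, 6], [5]].
Insert 2: 2 bumps 4 from row 1; 4 bumps 6 from row 2; 6 appends to row 3. P = [[1, 2, 8], [3, 4], [5, 6]].
Insert 7: 7 bumps 8 from row 1; 8 appends to row 2. P = [[1, 2, 7], [3, 4, 8], [5, 6]].
Insert 9: appended to row 1. P = [[1, 2, 7, 9], [3, 4, 8], [5, 6]].

So P = [[1, 2, 7, 9], [3, 4, 8], [5, 6]], Q = [[1, 4, 5, 9], [2, 6, 8], [3, 7]].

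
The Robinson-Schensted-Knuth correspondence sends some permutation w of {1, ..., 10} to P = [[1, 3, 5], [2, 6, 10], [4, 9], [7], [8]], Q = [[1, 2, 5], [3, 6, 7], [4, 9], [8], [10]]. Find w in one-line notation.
Reverse the RSK construction: for i from n down to 1, find the cell of Q containing i, remove the entry at that cell from P, and reverse-bump it up through P; the value ejected from row 1 is w(i).

Step i=10: Q has 10 at row 5, column 1; remove 8 from row 5 of P and reverse-bump: 8 enters row 4 and ejects 7; 7 enters row 3 and ejects 4; 4 enters row 2 and ejects 2; 2 enters row 1 and ejects 1. So w(10) = 1. P is now [[2, 3, 5], [4, 6, 10], [7, 9], [8]].
Step i=9: Q has 9 at row 3, column 2; remove 9 from row 3 of P and reverse-bump: 9 enters row 2 and ejects 6; 6 enters row 1 and ejects 5. So w(9) = 5. P is now [[2, 3, 6], [4, 9, 10], [7], [8]].
Step i=8: Q has 8 at row 4, column 1; remove 8 from row 4 of P and reverse-bump: 8 enters row 3 and ejects 7; 7 enters row 2 and ejects 4; 4 enters row 1 and ejects 3. So w(8) = 3. P is now [[2, 4, 6], [7, 9, 10], [8]].
Step i=7: Q has 7 at row 2, column 3; remove 10 from row 2 of P and reverse-bump: 10 enters row 1 and ejects 6. So w(7) = 6. P is now [[2, 4, 10], [7, 9], [8]].
Step i=6: Q has 6 at row 2, column 2; remove 9 from row 2 of P and reverse-bump: 9 enters row 1 and ejects 4. So w(6) = 4. P is now [[2, 9, 10], [7], [8]].
Step i=5: Q has 5 at row 1, column 3; remove that cell from P, ejecting 10. So w(5) = 10. P is now [[2, 9], [7], [8]].
Step i=4: Q has 4 at row 3, column 1; remove 8 from row 3 of P and reverse-bump: 8 enters row 2 and ejects 7; 7 enters row 1 and ejects 2. So w(4) = 2. P is now [[7, 9], [8]].
Step i=3: Q has 3 at row 2, column 1; remove 8 from row 2 of P and reverse-bump: 8 enters row 1 and ejects 7. So w(3) = 7. P is now [[8, 9]].
Step i=2: Q has 2 at row 1, column 2; remove that cell from P, ejecting 9. So w(2) = 9. P is now [[8]].
Step i=1: Q has 1 at row 1, column 1; remove that cell from P, ejecting 8. So w(1) = 8. P is now [].

So w = 8 9 7 2 10 4 6 3 5 1.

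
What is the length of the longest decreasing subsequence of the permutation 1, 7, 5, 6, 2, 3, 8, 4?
3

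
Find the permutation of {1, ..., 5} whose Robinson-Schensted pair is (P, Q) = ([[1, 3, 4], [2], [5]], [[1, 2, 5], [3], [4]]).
2 5 3 1 4

Reverse RSK: for i = n, n-1, ..., 1, locate i in Q, remove the corresponding corner cell from P, and reverse-bump its entry up through P; the value ejected from row 1 is w(i).

So w = 2 5 3 1 4.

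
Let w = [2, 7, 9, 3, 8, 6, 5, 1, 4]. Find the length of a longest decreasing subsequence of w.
5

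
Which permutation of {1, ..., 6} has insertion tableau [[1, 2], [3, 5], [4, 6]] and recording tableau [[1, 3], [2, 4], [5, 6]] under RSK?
4 3 6 5 1 2

Reverse RSK: for i = n, n-1, ..., 1, locate i in Q, remove the corresponding corner cell from P, and reverse-bump its entry up through P; the value ejected from row 1 is w(i).

So w = 4 3 6 5 1 2.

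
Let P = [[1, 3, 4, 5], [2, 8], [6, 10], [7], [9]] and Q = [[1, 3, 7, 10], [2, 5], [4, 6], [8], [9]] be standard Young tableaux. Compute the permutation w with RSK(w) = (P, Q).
9 7 10 2 8 3 6 4 1 5

Reverse the RSK construction: for i from n down to 1, find the cell of Q containing i, remove the entry at that cell from P, and reverse-bump it up through P; the value ejected from row 1 is w(i).

Step i=10: Q has 10 at row 1, column 4; remove that cell from P, ejecting 5. So w(10) = 5. P is now [[1, 3, 4], [2, 8], [6, 10], [7], [9]].
Step i=9: Q has 9 at row 5, column 1; remove 9 from row 5 of P and reverse-bump: 9 enters row 4 and ejects 7; 7 enters row 3 and ejects 6; 6 enters row 2 and ejects 2; 2 enters row 1 and ejects 1. So w(9) = 1. P is now [[2, 3, 4], [6, 8], [7, 10], [9]].
Step i=8: Q has 8 at row 4, column 1; remove 9 from row 4 of P and reverse-bump: 9 enters row 3 and ejects 7; 7 enters row 2 and ejects 6; 6 enters row 1 and ejects 4. So w(8) = 4. P is now [[2, 3, 6], [7, 8], [9, 10]].
Step i=7: Q has 7 at row 1, column 3; remove that cell from P, ejecting 6. So w(7) = 6. P is now [[2, 3], [7, 8], [9, 10]].
Step i=6: Q has 6 at row 3, column 2; remove 10 from row 3 of P and reverse-bump: 10 enters row 2 and ejects 8; 8 enters row 1 and ejects 3. So w(6) = 3. P is now [[2, 8], [7, 10], [9]].
Step i=5: Q has 5 at row 2, column 2; remove 10 from row 2 of P and reverse-bump: 10 enters row 1 and ejects 8. So w(5) = 8. P is now [[2, 10], [7], [9]].
Step i=4: Q has 4 at row 3, column 1; remove 9 from row 3 of P and reverse-bump: 9 enters row 2 and ejects 7; 7 enters row 1 and ejects 2. So w(4) = 2. P is now [[7, 10], [9]].
Step i=3: Q has 3 at row 1, column 2; remove that cell from P, ejecting 10. So w(3) = 10. P is now [[7], [9]].
Step i=2: Q has 2 at row 2, column 1; remove 9 from row 2 of P and reverse-bump: 9 enters row 1 and ejects 7. So w(2) = 7. P is now [[9]].
Step i=1: Q has 1 at row 1, column 1; remove that cell from P, ejecting 9. So w(1) = 9. P is now [].

So w = 9 7 10 2 8 3 6 4 1 5.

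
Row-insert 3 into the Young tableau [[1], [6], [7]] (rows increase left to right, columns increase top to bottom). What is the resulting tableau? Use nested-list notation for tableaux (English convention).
3 is larger than every entry of row 1, so it is appended to row 1. The new tableau is [[1, 3], [6], [7]].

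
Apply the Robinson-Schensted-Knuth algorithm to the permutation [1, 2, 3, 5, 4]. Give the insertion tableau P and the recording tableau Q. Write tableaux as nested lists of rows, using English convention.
P = [[1, 2, 3, 4], [5]], Q = [[1, 2, 3, 4], [5]]

Insert each entry of the permutation into P by Schensted row insertion, recording in Q the position of each new cell.

Insert 1: appended to row 1. P = [[1]], Q = [[1]].
Insert 2: appended to row 1. P = [[1, 2]], Q = [[1, 2]].
Insert 3: appended to row 1. P = [[1, 2, 3]], Q = [[1, 2, 3]].
Insert 5: appended to row 1. P = [[1, 2, 3, 5]], Q = [[1, 2, 3, 4]].
Insert 4: 4 bumps 5 from row 1; 5 starts row 2. P = [[1, 2, 3, 4], [5]], Q = [[1, 2, 3, 4], [5]].

So P = [[1, 2, 3, 4], [5]], Q = [[1, 2, 3, 4], [5]].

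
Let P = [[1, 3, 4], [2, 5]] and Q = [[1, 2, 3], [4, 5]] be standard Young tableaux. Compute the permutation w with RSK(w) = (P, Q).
2 3 5 1 4

Reverse RSK: for i = n, n-1, ..., 1, locate i in Q, remove the corresponding corner cell from P, and reverse-bump its entry up through P; the value ejected from row 1 is w(i).

So w = 2 3 5 1 4.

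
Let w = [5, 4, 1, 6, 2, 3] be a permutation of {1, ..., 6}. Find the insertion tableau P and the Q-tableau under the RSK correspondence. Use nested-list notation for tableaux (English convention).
Insert each entry of the permutation into P by Schensted row insertion, recording in Q the position of each new cell.

Insert 5: appended to row 1. P = [[5]].
Insert 4: 4 bumps 5 from row 1; 5 starts row 2. P = [[4], [5]].
Insert 1: 1 bumps 4 from row 1; 4 bumps 5 from row 2; 5 starts row 3. P = [[1], [4], [5]].
Insert 6: appended to row 1. P = [[1, 6], [4], [5]].
Insert 2: 2 bumps 6 from row 1; 6 appends to row 2. P = [[1, 2], [4, 6], [5]].
Insert 3: appended to row 1. P = [[1, 2, 3], [4, 6], [5]].

So P = [[1, 2, 3], [4, 6], [5]], Q = [[1, 4, 6], [2, 5], [3]].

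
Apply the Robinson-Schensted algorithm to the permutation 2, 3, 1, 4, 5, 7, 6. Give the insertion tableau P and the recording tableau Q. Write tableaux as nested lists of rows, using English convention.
Insert each entry of the permutation into P by Schensted row insertion, recording in Q the position of each new cell.

Insert 2: appended to row 1. P = [[2]], Q = [[1]].
Insert 3: appended to row 1. P = [[2, 3]], Q = [[1, 2]].
Insert 1: 1 bumps 2 from row 1; 2 starts row 2. P = [[1, 3], [2]], Q = [[1, 2], [3]].
Insert 4: appended to row 1. P = [[1, 3, 4], [2]], Q = [[1, 2, 4], [3]].
Insert 5: appended to row 1. P = [[1, 3, 4, 5], [2]], Q = [[1, 2, 4, 5], [3]].
Insert 7: appended to row 1. P = [[1, 3, 4, 5, 7], [2]], Q = [[1, 2, 4, 5, 6], [3]].
Insert 6: 6 bumps 7 from row 1; 7 appends to row 2. P = [[1, 3, 4, 5, 6], [2, 7]], Q = [[1, 2, 4, 5, 6], [3, 7]].

So P = [[1, 3, 4, 5, 6], [2, 7]], Q = [[1, 2, 4, 5, 6], [3, 7]].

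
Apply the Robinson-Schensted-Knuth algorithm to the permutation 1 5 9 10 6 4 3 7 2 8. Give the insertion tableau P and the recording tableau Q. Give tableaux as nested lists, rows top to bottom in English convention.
Insert each entry of the permutation into P by Schensted row insertion, recording in Q the position of each new cell.

Insert 1: appended to row 1. P = [[1]], Q = [[1]].
Insert 5: appended to row 1. P = [[1, 5]], Q = [[1, 2]].
Insert 9: appended to row 1. P = [[1, 5, 9]], Q = [[1, 2, 3]].
Insert 10: appended to row 1. P = [[1, 5, 9, 10]], Q = [[1, 2, 3, 4]].
Insert 6: 6 bumps 9 from row 1; 9 starts row 2. P = [[1, 5, 6, 10], [9]], Q = [[1, 2, 3, 4], [5]].
Insert 4: 4 bumps 5 from row 1; 5 bumps 9 from row 2; 9 starts row 3. P = [[1, 4, 6, 10], [5], [9]], Q = [[1, 2, 3, 4], [5], [6]].
Insert 3: 3 bumps 4 from row 1; 4 bumps 5 from row 2; 5 bumps 9 from row 3; 9 starts row 4. P = [[1, 3, 6, 10], [4], [5], [9]], Q = [[1, 2, 3, 4], [5], [6], [7]].
Insert 7: 7 bumps 10 from row 1; 10 appends to row 2. P = [[1, 3, 6, 7], [4, 10], [5], [9]], Q = [[1, 2, 3, 4], [5, 8], [6], [7]].
Insert 2: 2 bumps 3 from row 1; 3 bumps 4 from row 2; 4 bumps 5 from row 3; 5 bumps 9 from row 4; 9 starts row 5. P = [[1, 2, 6, 7], [3, 10], [4], [5], [9]], Q = [[1, 2, 3, 4], [5, 8], [6], [7], [9]].
Insert 8: appended to row 1. P = [[1, 2, 6, 7, 8], [3, 10], [4], [5], [9]], Q = [[1, 2, 3, 4, 10], [5, 8], [6], [7], [9]].

So P = [[1, 2, 6, 7, 8], [3, 10], [4], [5], [9]], Q = [[1, 2, 3, 4, 10], [5, 8], [6], [7], [9]].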